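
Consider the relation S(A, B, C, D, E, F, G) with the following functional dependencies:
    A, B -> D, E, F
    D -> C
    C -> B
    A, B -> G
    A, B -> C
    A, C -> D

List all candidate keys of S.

Attributes never on any right-hand side: {A} — every candidate key must contain it.
{A, B}⁺ = {A, B, C, D, E, F, G} — all of the relation — so {A, B} is a candidate key.
{A, C}⁺ = {A, B, C, D, E, F, G} — all of the relation — so {A, C} is a candidate key.
{A, D}⁺ = {A, B, C, D, E, F, G} — all of the relation — so {A, D} is a candidate key.
Any other superkey properly contains one of these, so there are no further candidate keys.

{A, B}, {A, C}, {A, D}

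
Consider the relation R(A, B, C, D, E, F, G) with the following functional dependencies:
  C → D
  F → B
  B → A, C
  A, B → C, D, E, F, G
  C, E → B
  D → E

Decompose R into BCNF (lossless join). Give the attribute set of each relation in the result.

{A, B, C, D, F, G}; {D, E}

Candidate keys of the original relation: {B}, {C}, {F}.
{A, B, C, D, E, F, G}: {D} determines {D, E} here but is not a superkey — split on D → E, giving {D, E} and {A, B, C, D, F, G}.
{D, E} has no BCNF violation.
{A, B, C, D, F, G} has no BCNF violation.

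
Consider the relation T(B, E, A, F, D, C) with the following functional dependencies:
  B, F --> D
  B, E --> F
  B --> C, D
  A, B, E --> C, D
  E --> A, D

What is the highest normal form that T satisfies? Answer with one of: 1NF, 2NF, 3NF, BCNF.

Candidate key: {B, E}. Prime attributes: {B, E}.
For B, F --> D we have {B, F}⁺ = {B, C, D, F}; {B, F} is not a superkey, so BCNF fails.
Because {D} is non-prime and the left side of B, F --> D is not a superkey, the relation is not in 3NF.
The proper key subset {B} of {B, E} determines non-prime {C, D}, so the relation is not even in 2NF.

1NF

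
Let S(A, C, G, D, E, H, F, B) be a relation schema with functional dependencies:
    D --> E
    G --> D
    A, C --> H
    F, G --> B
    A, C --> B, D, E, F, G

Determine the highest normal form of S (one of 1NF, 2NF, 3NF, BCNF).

Candidate key: {A, C}. Prime attributes: {A, C}.
D --> E: {D}⁺ = {D, E}, which is not all of the attributes, so the left side is not a superkey — BCNF is violated.
D --> E determines the non-prime attribute {E} from a non-superkey — 3NF is violated.
No non-prime attribute depends on a proper subset of any candidate key, so 2NF holds.

2NF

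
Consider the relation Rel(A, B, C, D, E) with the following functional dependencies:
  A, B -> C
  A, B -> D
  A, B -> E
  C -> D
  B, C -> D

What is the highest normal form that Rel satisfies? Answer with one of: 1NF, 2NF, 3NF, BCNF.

Candidate key: {A, B}. Prime attributes: {A, B}.
For C -> D we have {C}⁺ = {C, D}; {C} is not a superkey, so BCNF fails.
Because {D} is non-prime and the left side of C -> D is not a superkey, the relation is not in 3NF.
No non-prime attribute depends on a proper subset of any candidate key, so 2NF holds.

2NF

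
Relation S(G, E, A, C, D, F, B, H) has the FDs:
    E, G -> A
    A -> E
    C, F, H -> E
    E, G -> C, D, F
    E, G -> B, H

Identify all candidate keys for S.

{A, G}, {C, F, G, H}, {E, G}

{G} never appears on the right of any FD, so every key must include it.
{A, G}⁺ = {A, B, C, D, E, F, G, H}, which is every attribute, so {A, G} is a candidate key.
{E, G}⁺ = {A, B, C, D, E, F, G, H}, which is every attribute, so {E, G} is a candidate key.
{C, F, G, H}⁺ = {A, B, C, D, E, F, G, H}, which is every attribute, so {C, F, G, H} is a candidate key.
No proper subset of any of these is a key, and no other minimal superkey exists.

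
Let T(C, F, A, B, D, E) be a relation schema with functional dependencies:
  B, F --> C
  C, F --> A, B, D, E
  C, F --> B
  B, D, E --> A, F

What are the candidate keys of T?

{B, D, E}, {B, F}, {C, F}

{B, F}⁺ = {A, B, C, D, E, F}, which is every attribute, so {B, F} is a candidate key.
{C, F}⁺ = {A, B, C, D, E, F}, which is every attribute, so {C, F} is a candidate key.
{B, D, E}⁺ = {A, B, C, D, E, F}, which is every attribute, so {B, D, E} is a candidate key.
Any other superkey properly contains one of these, so there are no further candidate keys.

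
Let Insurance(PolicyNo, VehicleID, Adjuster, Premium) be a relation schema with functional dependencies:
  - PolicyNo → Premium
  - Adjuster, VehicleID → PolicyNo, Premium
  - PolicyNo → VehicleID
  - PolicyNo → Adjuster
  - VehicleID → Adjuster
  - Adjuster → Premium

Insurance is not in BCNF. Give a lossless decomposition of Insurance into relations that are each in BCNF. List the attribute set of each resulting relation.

{Adjuster, PolicyNo, VehicleID}; {Adjuster, Premium}

Candidate keys of the original relation: {PolicyNo}, {VehicleID}.
Within {Adjuster, PolicyNo, Premium, VehicleID}: {Adjuster}⁺ ∩ {Adjuster, PolicyNo, Premium, VehicleID} = {Adjuster, Premium}, not the whole set, so Adjuster → Premium violates BCNF; decompose into {Adjuster, Premium} and {Adjuster, PolicyNo, VehicleID}.
{Adjuster, Premium} has no BCNF violation.
{Adjuster, PolicyNo, VehicleID} has no BCNF violation.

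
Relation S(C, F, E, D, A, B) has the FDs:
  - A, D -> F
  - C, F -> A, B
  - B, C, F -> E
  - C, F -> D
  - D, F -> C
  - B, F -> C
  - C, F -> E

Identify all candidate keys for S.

{A, D}, {B, F}, {C, F}, {D, F}

{A, D}⁺ = {A, B, C, D, E, F} — all of the relation — so {A, D} is a candidate key.
{B, F}⁺ = {A, B, C, D, E, F} — all of the relation — so {B, F} is a candidate key.
{C, F}⁺ = {A, B, C, D, E, F} — all of the relation — so {C, F} is a candidate key.
{D, F}⁺ = {A, B, C, D, E, F} — all of the relation — so {D, F} is a candidate key.
No proper subset of any of these is a key, and no other minimal superkey exists.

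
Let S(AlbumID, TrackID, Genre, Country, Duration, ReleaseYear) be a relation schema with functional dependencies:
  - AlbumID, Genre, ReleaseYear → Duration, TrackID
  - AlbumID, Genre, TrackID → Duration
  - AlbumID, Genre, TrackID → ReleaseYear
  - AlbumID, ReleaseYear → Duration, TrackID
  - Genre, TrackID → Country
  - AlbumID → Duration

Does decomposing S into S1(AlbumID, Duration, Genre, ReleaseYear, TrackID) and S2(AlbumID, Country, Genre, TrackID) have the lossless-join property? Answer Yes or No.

S1 ∩ S2 = {AlbumID, Genre, TrackID}; its closure under F is {AlbumID, Country, Duration, Genre, ReleaseYear, TrackID}.
This includes all of S1, so the common attributes are a superkey of S1 — the join is lossless.

Yes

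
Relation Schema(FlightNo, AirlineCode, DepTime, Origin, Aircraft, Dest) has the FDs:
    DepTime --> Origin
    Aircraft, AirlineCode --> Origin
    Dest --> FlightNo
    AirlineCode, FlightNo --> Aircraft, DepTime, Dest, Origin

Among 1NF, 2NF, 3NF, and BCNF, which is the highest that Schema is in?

Candidate keys: {AirlineCode, Dest}, {AirlineCode, FlightNo}. Prime attributes: {AirlineCode, Dest, FlightNo}.
DepTime --> Origin breaks BCNF: {DepTime}⁺ = {DepTime, Origin}, so {DepTime} is not a superkey.
Because {Origin} is non-prime and the left side of DepTime --> Origin is not a superkey, the relation is not in 3NF.
Checking every proper subset of each key, none determines a non-prime attribute — 2NF is satisfied.

2NF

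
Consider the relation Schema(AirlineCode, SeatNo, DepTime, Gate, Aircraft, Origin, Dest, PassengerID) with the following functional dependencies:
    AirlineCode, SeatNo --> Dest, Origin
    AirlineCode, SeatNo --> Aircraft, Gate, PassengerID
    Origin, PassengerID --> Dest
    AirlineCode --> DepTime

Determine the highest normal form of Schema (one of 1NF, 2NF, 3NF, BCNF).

1NF

Candidate key: {AirlineCode, SeatNo}. Prime attributes: {AirlineCode, SeatNo}.
Origin, PassengerID --> Dest: {Origin, PassengerID}⁺ = {Dest, Origin, PassengerID}, which is not all of the attributes, so the left side is not a superkey — BCNF is violated.
Because {Dest} is non-prime and the left side of Origin, PassengerID --> Dest is not a superkey, the relation is not in 3NF.
The proper key subset {AirlineCode} of {AirlineCode, SeatNo} determines non-prime {DepTime}, so the relation is not even in 2NF.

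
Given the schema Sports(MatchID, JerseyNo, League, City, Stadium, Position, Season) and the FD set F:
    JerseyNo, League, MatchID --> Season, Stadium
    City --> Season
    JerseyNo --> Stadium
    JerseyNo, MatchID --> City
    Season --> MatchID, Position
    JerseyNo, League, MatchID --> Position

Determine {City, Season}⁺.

Start with {City, Season}.
Season --> MatchID, Position applies; add {MatchID, Position} → now {City, MatchID, Position, Season}.
No further FD applies.

{City, MatchID, Position, Season}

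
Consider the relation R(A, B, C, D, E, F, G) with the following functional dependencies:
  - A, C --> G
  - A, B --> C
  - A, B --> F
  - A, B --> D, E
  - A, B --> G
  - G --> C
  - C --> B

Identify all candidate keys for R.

{A, B}, {A, C}, {A, G}

Attributes never on any right-hand side: {A} — every candidate key must contain it.
{A, B} is a candidate key since {A, B}⁺ = {A, B, C, D, E, F, G} covers every attribute.
{A, C} is a candidate key since {A, C}⁺ = {A, B, C, D, E, F, G} covers every attribute.
{A, G} is a candidate key since {A, G}⁺ = {A, B, C, D, E, F, G} covers every attribute.
These are minimal and exhaustive — every other superkey contains one of them.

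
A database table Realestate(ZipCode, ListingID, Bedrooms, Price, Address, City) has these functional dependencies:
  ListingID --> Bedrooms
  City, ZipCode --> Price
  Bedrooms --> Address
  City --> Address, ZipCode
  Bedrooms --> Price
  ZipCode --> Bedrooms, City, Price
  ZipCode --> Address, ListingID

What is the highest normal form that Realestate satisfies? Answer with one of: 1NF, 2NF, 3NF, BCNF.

Candidate keys: {City}, {ZipCode}. Prime attributes: {City, ZipCode}.
ListingID --> Bedrooms breaks BCNF: {ListingID}⁺ = {Address, Bedrooms, ListingID, Price}, so {ListingID} is not a superkey.
ListingID --> Bedrooms has non-prime {Bedrooms} on the right and a non-superkey on the left, so 3NF fails.
All keys have size 1, which rules out partial dependencies — 2NF is satisfied.

2NF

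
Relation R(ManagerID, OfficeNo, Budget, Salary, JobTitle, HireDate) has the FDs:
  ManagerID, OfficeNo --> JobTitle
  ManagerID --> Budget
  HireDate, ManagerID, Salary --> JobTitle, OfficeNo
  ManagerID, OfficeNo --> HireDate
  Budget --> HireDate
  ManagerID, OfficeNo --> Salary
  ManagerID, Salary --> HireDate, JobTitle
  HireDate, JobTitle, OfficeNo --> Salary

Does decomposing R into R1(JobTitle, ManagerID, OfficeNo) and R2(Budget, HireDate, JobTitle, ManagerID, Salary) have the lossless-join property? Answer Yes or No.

R1 ∩ R2 = {JobTitle, ManagerID}; its closure under F is {Budget, HireDate, JobTitle, ManagerID}.
R1 ⊄ {Budget, HireDate, JobTitle, ManagerID} and R2 ⊄ {Budget, HireDate, JobTitle, ManagerID}, so the split is lossy.

No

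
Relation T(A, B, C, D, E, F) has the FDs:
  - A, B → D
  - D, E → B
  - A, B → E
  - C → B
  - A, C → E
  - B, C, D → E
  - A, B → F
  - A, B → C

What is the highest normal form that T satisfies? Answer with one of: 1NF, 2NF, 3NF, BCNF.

Candidate keys: {A, B}, {A, C}, {A, D, E}. Prime attributes: {A, B, C, D, E}.
D, E → B: {D, E}⁺ = {B, D, E}, which is not all of the attributes, so the left side is not a superkey — BCNF is violated.
Since {B} ⊆ prime attributes and every other non-superkey FD also has a prime right side, the schema is in 3NF.

3NF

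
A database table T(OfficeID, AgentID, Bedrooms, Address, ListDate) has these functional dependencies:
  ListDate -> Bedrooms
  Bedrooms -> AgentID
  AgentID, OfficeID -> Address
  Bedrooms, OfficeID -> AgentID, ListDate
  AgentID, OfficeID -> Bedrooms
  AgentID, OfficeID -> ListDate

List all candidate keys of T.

{AgentID, OfficeID}, {Bedrooms, OfficeID}, {ListDate, OfficeID}

{OfficeID} never appears on the right of any FD, so every key must include it.
{AgentID, OfficeID} is a candidate key since {AgentID, OfficeID}⁺ = {Address, AgentID, Bedrooms, ListDate, OfficeID} covers every attribute.
{Bedrooms, OfficeID} is a candidate key since {Bedrooms, OfficeID}⁺ = {Address, AgentID, Bedrooms, ListDate, OfficeID} covers every attribute.
{ListDate, OfficeID} is a candidate key since {ListDate, OfficeID}⁺ = {Address, AgentID, Bedrooms, ListDate, OfficeID} covers every attribute.
No proper subset of any of these is a key, and no other minimal superkey exists.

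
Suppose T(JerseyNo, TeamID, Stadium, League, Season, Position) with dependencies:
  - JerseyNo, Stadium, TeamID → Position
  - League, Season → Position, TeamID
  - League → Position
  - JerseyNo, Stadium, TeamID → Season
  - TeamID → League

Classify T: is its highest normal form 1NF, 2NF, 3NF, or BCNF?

1NF

Candidate keys: {JerseyNo, League, Season, Stadium}, {JerseyNo, Stadium, TeamID}. Prime attributes: {JerseyNo, League, Season, Stadium, TeamID}.
League, Season → Position, TeamID breaks BCNF: {League, Season}⁺ = {League, Position, Season, TeamID}, so {League, Season} is not a superkey.
League, Season → Position, TeamID determines the non-prime attribute {Position} from a non-superkey — 3NF is violated.
{TeamID} is a proper subset of the key {JerseyNo, Stadium, TeamID}, and {TeamID}⁺ contains the non-prime attribute {Position} — a partial dependency, so 2NF is violated.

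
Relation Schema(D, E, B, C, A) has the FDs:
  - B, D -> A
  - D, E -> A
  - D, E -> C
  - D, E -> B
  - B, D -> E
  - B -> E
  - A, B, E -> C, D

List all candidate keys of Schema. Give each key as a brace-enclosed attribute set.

{A, B}⁺ = {A, B, C, D, E} — all of the relation — so {A, B} is a candidate key.
{B, D}⁺ = {A, B, C, D, E} — all of the relation — so {B, D} is a candidate key.
{D, E}⁺ = {A, B, C, D, E} — all of the relation — so {D, E} is a candidate key.
No proper subset of any of these is a key, and no other minimal superkey exists.

{A, B}, {B, D}, {D, E}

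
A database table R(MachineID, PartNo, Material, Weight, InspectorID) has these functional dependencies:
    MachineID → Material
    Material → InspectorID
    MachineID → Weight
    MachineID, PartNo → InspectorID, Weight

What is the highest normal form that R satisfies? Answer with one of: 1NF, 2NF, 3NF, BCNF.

1NF

Candidate key: {MachineID, PartNo}. Prime attributes: {MachineID, PartNo}.
MachineID → Material: {MachineID}⁺ = {InspectorID, MachineID, Material, Weight}, which is not all of the attributes, so the left side is not a superkey — BCNF is violated.
Because {Material} is non-prime and the left side of MachineID → Material is not a superkey, the relation is not in 3NF.
The proper key subset {MachineID} of {MachineID, PartNo} determines non-prime {InspectorID, Material, Weight}, so the relation is not even in 2NF.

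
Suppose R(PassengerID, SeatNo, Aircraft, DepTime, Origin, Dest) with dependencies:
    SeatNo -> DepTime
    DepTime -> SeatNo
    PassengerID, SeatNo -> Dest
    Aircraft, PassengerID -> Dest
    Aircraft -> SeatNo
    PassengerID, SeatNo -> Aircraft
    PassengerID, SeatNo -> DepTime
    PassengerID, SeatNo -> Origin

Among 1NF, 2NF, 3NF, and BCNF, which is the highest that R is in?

3NF

Candidate keys: {Aircraft, PassengerID}, {DepTime, PassengerID}, {PassengerID, SeatNo}. Prime attributes: {Aircraft, DepTime, PassengerID, SeatNo}.
SeatNo -> DepTime breaks BCNF: {SeatNo}⁺ = {DepTime, SeatNo}, so {SeatNo} is not a superkey.
Its right-hand attributes {DepTime} are all prime, as are those of every other non-superkey FD — the relation is in 3NF.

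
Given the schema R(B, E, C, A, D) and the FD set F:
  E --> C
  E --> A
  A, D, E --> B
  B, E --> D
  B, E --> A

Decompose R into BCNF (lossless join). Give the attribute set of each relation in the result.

{A, C, E}; {B, D, E}

Candidate keys of the original relation: {B, E}, {D, E}.
In {A, B, C, D, E}, {E} is not a superkey ({E}⁺ restricted to this set is {A, C, E}), so split on E --> A, C into {A, C, E} and {B, D, E}.
{A, C, E} has no BCNF violation.
{B, D, E} has no BCNF violation.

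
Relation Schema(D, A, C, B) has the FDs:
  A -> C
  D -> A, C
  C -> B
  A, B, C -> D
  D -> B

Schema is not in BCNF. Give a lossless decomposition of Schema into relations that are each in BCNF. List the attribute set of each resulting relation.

{A, C, D}; {B, C}

Candidate keys of the original relation: {A}, {D}.
{A, B, C, D}: {C} determines {B, C} here but is not a superkey — split on C -> B, giving {B, C} and {A, C, D}.
{B, C} has no BCNF violation.
{A, C, D} has no BCNF violation.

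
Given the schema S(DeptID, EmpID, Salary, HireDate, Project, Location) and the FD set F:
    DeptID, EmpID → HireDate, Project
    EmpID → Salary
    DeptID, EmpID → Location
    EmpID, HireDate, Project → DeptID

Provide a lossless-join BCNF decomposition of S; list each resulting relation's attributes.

{DeptID, EmpID, HireDate, Location, Project}; {EmpID, Salary}

Candidate keys of the original relation: {DeptID, EmpID}, {EmpID, HireDate, Project}.
In {DeptID, EmpID, HireDate, Location, Project, Salary}, {EmpID} is not a superkey ({EmpID}⁺ restricted to this set is {EmpID, Salary}), so split on EmpID → Salary into {EmpID, Salary} and {DeptID, EmpID, HireDate, Location, Project}.
{EmpID, Salary} has no BCNF violation.
{DeptID, EmpID, HireDate, Location, Project} has no BCNF violation.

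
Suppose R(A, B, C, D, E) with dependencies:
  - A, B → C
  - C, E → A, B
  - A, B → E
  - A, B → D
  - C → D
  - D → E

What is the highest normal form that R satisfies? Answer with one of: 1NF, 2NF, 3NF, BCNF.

Candidate keys: {A, B}, {C}. Prime attributes: {A, B, C}.
D → E breaks BCNF: {D}⁺ = {D, E}, so {D} is not a superkey.
D → E determines the non-prime attribute {E} from a non-superkey — 3NF is violated.
No proper subset of a key has a non-prime attribute in its closure, so there is no partial dependency; 2NF holds.

2NF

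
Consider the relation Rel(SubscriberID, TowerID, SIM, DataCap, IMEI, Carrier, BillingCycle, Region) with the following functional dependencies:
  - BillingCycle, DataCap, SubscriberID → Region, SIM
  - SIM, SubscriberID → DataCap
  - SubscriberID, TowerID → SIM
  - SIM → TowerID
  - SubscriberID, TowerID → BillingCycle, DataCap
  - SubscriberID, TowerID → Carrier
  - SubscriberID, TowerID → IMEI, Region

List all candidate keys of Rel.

No FD produces {SubscriberID}, so it must be in every candidate key.
{SIM, SubscriberID} is a candidate key since {SIM, SubscriberID}⁺ = {BillingCycle, Carrier, DataCap, IMEI, Region, SIM, SubscriberID, TowerID} covers every attribute.
{SubscriberID, TowerID} is a candidate key since {SubscriberID, TowerID}⁺ = {BillingCycle, Carrier, DataCap, IMEI, Region, SIM, SubscriberID, TowerID} covers every attribute.
{BillingCycle, DataCap, SubscriberID} is a candidate key since {BillingCycle, DataCap, SubscriberID}⁺ = {BillingCycle, Carrier, DataCap, IMEI, Region, SIM, SubscriberID, TowerID} covers every attribute.
No proper subset of any of these is a key, and no other minimal superkey exists.

{BillingCycle, DataCap, SubscriberID}, {SIM, SubscriberID}, {SubscriberID, TowerID}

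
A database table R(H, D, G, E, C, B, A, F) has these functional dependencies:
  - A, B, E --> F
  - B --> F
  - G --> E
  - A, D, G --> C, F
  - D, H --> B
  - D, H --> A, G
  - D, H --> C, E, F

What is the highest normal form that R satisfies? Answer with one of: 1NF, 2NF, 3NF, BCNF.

2NF

Candidate key: {D, H}. Prime attributes: {D, H}.
A, B, E --> F: {A, B, E}⁺ = {A, B, E, F}, which is not all of the attributes, so the left side is not a superkey — BCNF is violated.
Because {F} is non-prime and the left side of A, B, E --> F is not a superkey, the relation is not in 3NF.
No proper subset of a key has a non-prime attribute in its closure, so there is no partial dependency; 2NF holds.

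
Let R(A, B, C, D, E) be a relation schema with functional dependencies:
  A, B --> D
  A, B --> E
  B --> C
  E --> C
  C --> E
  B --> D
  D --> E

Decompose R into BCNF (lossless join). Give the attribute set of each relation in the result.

Candidate key of the original relation: {A, B}.
In {A, B, C, D, E}, {B} is not a superkey ({B}⁺ restricted to this set is {B, C, D, E}), so split on B --> C, D, E into {B, C, D, E} and {A, B}.
In {B, C, D, E}, {E} is not a superkey ({E}⁺ restricted to this set is {C, E}), so split on E --> C into {C, E} and {B, D, E}.
{C, E} is in BCNF.
In {B, D, E}, {D} is not a superkey ({D}⁺ restricted to this set is {D, E}), so split on D --> E into {D, E} and {B, D}.
{D, E} is in BCNF.
{B, D} is in BCNF.
{A, B} is in BCNF.

{A, B}; {B, D}; {C, E}; {D, E}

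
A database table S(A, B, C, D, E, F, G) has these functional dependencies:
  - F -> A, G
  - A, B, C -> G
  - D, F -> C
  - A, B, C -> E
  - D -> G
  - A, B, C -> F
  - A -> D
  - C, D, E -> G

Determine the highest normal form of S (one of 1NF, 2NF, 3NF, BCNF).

1NF

Candidate keys: {A, B, C}, {B, F}. Prime attributes: {A, B, C, F}.
F -> A, G: {F}⁺ = {A, C, D, F, G}, which is not all of the attributes, so the left side is not a superkey — BCNF is violated.
Because {G} is non-prime and the left side of F -> A, G is not a superkey, the relation is not in 3NF.
The proper key subset {F} of {B, F} determines non-prime {D, G}, so the relation is not even in 2NF.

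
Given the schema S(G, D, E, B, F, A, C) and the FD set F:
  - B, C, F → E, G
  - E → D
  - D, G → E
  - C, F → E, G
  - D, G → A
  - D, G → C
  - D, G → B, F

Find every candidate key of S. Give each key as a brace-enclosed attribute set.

Closure of {C, F} is {A, B, C, D, E, F, G}, the whole schema; {C, F} is a candidate key.
Closure of {D, G} is {A, B, C, D, E, F, G}, the whole schema; {D, G} is a candidate key.
Closure of {E, G} is {A, B, C, D, E, F, G}, the whole schema; {E, G} is a candidate key.
Any other superkey properly contains one of these, so there are no further candidate keys.

{C, F}, {D, G}, {E, G}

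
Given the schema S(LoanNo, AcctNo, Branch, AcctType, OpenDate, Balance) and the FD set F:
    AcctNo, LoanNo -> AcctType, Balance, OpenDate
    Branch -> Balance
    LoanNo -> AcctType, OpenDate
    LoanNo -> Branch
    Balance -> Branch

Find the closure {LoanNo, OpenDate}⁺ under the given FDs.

Start with {LoanNo, OpenDate}.
LoanNo -> AcctType, OpenDate applies; add {AcctType} → now {AcctType, LoanNo, OpenDate}.
LoanNo -> Branch applies; add {Branch} → now {AcctType, Branch, LoanNo, OpenDate}.
Branch -> Balance applies; add {Balance} → now {AcctType, Balance, Branch, LoanNo, OpenDate}.
No further FD applies.

{AcctType, Balance, Branch, LoanNo, OpenDate}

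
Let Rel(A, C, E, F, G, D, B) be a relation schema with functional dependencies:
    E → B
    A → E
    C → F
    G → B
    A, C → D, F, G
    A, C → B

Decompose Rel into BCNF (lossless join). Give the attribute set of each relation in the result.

{A, C, D, G}; {A, E}; {B, E}; {C, F}

Candidate key of the original relation: {A, C}.
In {A, B, C, D, E, F, G}, {E} is not a superkey ({E}⁺ restricted to this set is {B, E}), so split on E → B into {B, E} and {A, C, D, E, F, G}.
{B, E}: every determinant is a superkey — BCNF.
In {A, C, D, E, F, G}, {A} is not a superkey ({A}⁺ restricted to this set is {A, E}), so split on A → E into {A, E} and {A, C, D, F, G}.
{A, E}: every determinant is a superkey — BCNF.
In {A, C, D, F, G}, {C} is not a superkey ({C}⁺ restricted to this set is {C, F}), so split on C → F into {C, F} and {A, C, D, G}.
{C, F}: every determinant is a superkey — BCNF.
{A, C, D, G}: every determinant is a superkey — BCNF.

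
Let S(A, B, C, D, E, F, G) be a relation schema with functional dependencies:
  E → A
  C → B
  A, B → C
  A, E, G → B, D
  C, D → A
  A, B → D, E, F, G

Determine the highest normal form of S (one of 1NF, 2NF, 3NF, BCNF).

3NF

Candidate keys: {A, B}, {A, C}, {B, E}, {C, D}, {C, E}, {E, G}. Prime attributes: {A, B, C, D, E, G}.
E → A breaks BCNF: {E}⁺ = {A, E}, so {E} is not a superkey.
Since {A} ⊆ prime attributes and every other non-superkey FD also has a prime right side, the schema is in 3NF.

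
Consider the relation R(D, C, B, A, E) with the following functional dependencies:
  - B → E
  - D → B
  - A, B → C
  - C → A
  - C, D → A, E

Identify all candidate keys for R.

{D} never appears on the right of any FD, so every key must include it.
Closure of {A, D} is {A, B, C, D, E}, the whole schema; {A, D} is a candidate key.
Closure of {C, D} is {A, B, C, D, E}, the whole schema; {C, D} is a candidate key.
No proper subset of any of these is a key, and no other minimal superkey exists.

{A, D}, {C, D}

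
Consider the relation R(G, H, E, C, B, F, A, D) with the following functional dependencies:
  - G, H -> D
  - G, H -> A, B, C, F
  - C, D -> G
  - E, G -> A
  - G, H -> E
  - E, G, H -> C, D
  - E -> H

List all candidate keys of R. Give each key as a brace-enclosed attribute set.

{E, G}⁺ = {A, B, C, D, E, F, G, H}, which is every attribute, so {E, G} is a candidate key.
{G, H}⁺ = {A, B, C, D, E, F, G, H}, which is every attribute, so {G, H} is a candidate key.
{C, D, E}⁺ = {A, B, C, D, E, F, G, H}, which is every attribute, so {C, D, E} is a candidate key.
{C, D, H}⁺ = {A, B, C, D, E, F, G, H}, which is every attribute, so {C, D, H} is a candidate key.
No proper subset of any of these is a key, and no other minimal superkey exists.

{C, D, E}, {C, D, H}, {E, G}, {G, H}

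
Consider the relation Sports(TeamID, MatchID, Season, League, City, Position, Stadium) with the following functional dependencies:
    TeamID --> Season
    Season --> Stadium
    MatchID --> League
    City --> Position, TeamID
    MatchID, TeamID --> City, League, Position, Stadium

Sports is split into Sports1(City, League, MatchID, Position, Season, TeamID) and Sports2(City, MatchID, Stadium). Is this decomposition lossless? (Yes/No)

Yes

Common attributes: {City, MatchID}; their closure is {City, League, MatchID, Position, Season, Stadium, TeamID}.
Sports1 is contained in that closure, so Sports1 ∩ Sports2 --> Sports1 holds and the join is lossless.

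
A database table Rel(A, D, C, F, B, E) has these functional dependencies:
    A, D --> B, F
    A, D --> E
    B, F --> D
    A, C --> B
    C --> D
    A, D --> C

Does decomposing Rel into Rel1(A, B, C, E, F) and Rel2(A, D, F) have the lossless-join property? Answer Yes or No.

No

Rel1 ∩ Rel2 = {A, F}; its closure under F is {A, F}.
The closure covers neither Rel1 nor Rel2 entirely; the join is not lossless.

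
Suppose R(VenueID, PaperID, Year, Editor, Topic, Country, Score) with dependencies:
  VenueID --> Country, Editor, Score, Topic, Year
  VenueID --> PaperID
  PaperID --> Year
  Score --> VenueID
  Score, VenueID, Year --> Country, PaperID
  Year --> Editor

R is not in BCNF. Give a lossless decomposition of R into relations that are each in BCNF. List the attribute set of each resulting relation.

Candidate keys of the original relation: {Score}, {VenueID}.
In {Country, Editor, PaperID, Score, Topic, VenueID, Year}, {PaperID} is not a superkey ({PaperID}⁺ restricted to this set is {Editor, PaperID, Year}), so split on PaperID --> Editor, Year into {Editor, PaperID, Year} and {Country, PaperID, Score, Topic, VenueID}.
In {Editor, PaperID, Year}, {Year} is not a superkey ({Year}⁺ restricted to this set is {Editor, Year}), so split on Year --> Editor into {Editor, Year} and {PaperID, Year}.
{Editor, Year} is in BCNF.
{PaperID, Year} is in BCNF.
{Country, PaperID, Score, Topic, VenueID} is in BCNF.

{Country, PaperID, Score, Topic, VenueID}; {Editor, Year}; {PaperID, Year}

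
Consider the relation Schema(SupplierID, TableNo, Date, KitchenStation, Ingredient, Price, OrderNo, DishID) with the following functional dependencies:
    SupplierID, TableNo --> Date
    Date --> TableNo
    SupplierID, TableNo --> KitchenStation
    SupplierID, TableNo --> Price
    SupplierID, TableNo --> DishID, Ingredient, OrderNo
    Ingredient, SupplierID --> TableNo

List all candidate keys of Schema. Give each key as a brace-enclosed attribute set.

Attributes never on any right-hand side: {SupplierID} — every candidate key must contain it.
Closure of {Date, SupplierID} is {Date, DishID, Ingredient, KitchenStation, OrderNo, Price, SupplierID, TableNo}, the whole schema; {Date, SupplierID} is a candidate key.
Closure of {Ingredient, SupplierID} is {Date, DishID, Ingredient, KitchenStation, OrderNo, Price, SupplierID, TableNo}, the whole schema; {Ingredient, SupplierID} is a candidate key.
Closure of {SupplierID, TableNo} is {Date, DishID, Ingredient, KitchenStation, OrderNo, Price, SupplierID, TableNo}, the whole schema; {SupplierID, TableNo} is a candidate key.
These are minimal and exhaustive — every other superkey contains one of them.

{Date, SupplierID}, {Ingredient, SupplierID}, {SupplierID, TableNo}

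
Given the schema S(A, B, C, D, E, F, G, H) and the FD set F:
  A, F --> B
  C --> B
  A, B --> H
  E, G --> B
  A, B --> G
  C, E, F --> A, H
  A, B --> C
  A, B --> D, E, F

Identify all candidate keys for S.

{A, B}, {A, C}, {A, E, G}, {A, F}, {C, E, F}

{A, B} is a candidate key since {A, B}⁺ = {A, B, C, D, E, F, G, H} covers every attribute.
{A, C} is a candidate key since {A, C}⁺ = {A, B, C, D, E, F, G, H} covers every attribute.
{A, F} is a candidate key since {A, F}⁺ = {A, B, C, D, E, F, G, H} covers every attribute.
{A, E, G} is a candidate key since {A, E, G}⁺ = {A, B, C, D, E, F, G, H} covers every attribute.
{C, E, F} is a candidate key since {C, E, F}⁺ = {A, B, C, D, E, F, G, H} covers every attribute.
No proper subset of any of these is a key, and no other minimal superkey exists.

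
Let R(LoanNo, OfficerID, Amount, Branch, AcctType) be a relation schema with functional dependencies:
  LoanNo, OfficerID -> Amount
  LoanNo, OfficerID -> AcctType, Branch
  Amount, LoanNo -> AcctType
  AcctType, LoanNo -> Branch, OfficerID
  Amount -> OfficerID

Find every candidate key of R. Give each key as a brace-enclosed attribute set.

No FD produces {LoanNo}, so it must be in every candidate key.
Closure of {AcctType, LoanNo} is {AcctType, Amount, Branch, LoanNo, OfficerID}, the whole schema; {AcctType, LoanNo} is a candidate key.
Closure of {Amount, LoanNo} is {AcctType, Amount, Branch, LoanNo, OfficerID}, the whole schema; {Amount, LoanNo} is a candidate key.
Closure of {LoanNo, OfficerID} is {AcctType, Amount, Branch, LoanNo, OfficerID}, the whole schema; {LoanNo, OfficerID} is a candidate key.
These are minimal and exhaustive — every other superkey contains one of them.

{AcctType, LoanNo}, {Amount, LoanNo}, {LoanNo, OfficerID}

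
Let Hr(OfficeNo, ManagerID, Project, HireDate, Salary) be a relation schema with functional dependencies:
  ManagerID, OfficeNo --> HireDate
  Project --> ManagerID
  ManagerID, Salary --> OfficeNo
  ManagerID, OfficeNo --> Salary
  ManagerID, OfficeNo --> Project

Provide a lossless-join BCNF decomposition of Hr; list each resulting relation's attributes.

Candidate keys of the original relation: {ManagerID, OfficeNo}, {ManagerID, Salary}, {OfficeNo, Project}, {Project, Salary}.
Within {HireDate, ManagerID, OfficeNo, Project, Salary}: {Project}⁺ ∩ {HireDate, ManagerID, OfficeNo, Project, Salary} = {ManagerID, Project}, not the whole set, so Project --> ManagerID violates BCNF; decompose into {ManagerID, Project} and {HireDate, OfficeNo, Project, Salary}.
{ManagerID, Project} has no BCNF violation.
{HireDate, OfficeNo, Project, Salary} has no BCNF violation.

{HireDate, OfficeNo, Project, Salary}; {ManagerID, Project}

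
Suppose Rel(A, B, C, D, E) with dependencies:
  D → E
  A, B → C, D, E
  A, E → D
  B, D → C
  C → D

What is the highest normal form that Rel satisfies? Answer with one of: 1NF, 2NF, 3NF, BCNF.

Candidate key: {A, B}. Prime attributes: {A, B}.
D → E breaks BCNF: {D}⁺ = {D, E}, so {D} is not a superkey.
Because {E} is non-prime and the left side of D → E is not a superkey, the relation is not in 3NF.
No proper subset of a key has a non-prime attribute in its closure, so there is no partial dependency; 2NF holds.

2NF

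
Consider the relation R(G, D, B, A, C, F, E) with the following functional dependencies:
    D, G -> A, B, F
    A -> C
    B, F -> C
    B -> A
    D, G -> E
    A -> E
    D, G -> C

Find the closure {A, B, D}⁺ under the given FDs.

{A, B, C, D, E}

Start with {A, B, D}.
A -> C applies; add {C} → now {A, B, C, D}.
A -> E applies; add {E} → now {A, B, C, D, E}.
No further FD applies.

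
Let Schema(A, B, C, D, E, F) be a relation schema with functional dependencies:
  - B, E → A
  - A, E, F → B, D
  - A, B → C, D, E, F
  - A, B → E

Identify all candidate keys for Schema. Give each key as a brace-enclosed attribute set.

{A, B}, {A, E, F}, {B, E}

{A, B} is a candidate key since {A, B}⁺ = {A, B, C, D, E, F} covers every attribute.
{B, E} is a candidate key since {B, E}⁺ = {A, B, C, D, E, F} covers every attribute.
{A, E, F} is a candidate key since {A, E, F}⁺ = {A, B, C, D, E, F} covers every attribute.
These are minimal and exhaustive — every other superkey contains one of them.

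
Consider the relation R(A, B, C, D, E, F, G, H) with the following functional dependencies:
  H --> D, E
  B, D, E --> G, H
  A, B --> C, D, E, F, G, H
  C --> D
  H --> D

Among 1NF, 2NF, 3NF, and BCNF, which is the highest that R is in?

Candidate key: {A, B}. Prime attributes: {A, B}.
For H --> D, E we have {H}⁺ = {D, E, H}; {H} is not a superkey, so BCNF fails.
H --> D, E determines the non-prime attributes {D, E} from a non-superkey — 3NF is violated.
No non-prime attribute depends on a proper subset of any candidate key, so 2NF holds.

2NF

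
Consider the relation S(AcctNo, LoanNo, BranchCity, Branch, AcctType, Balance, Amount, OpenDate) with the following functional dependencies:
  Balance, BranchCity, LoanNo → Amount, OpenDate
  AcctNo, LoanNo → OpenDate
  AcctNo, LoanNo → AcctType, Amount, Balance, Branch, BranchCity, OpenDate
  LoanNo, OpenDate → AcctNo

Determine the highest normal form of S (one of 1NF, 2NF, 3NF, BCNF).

BCNF

Candidate keys: {AcctNo, LoanNo}, {Balance, BranchCity, LoanNo}, {LoanNo, OpenDate}. Prime attributes: {AcctNo, Balance, BranchCity, LoanNo, OpenDate}.
Each dependency's left side is a superkey — BCNF holds.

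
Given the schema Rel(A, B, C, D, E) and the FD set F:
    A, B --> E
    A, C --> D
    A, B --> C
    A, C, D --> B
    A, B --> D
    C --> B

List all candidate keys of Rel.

{A, B}, {A, C}

{A} never appears on the right of any FD, so every key must include it.
Closure of {A, B} is {A, B, C, D, E}, the whole schema; {A, B} is a candidate key.
Closure of {A, C} is {A, B, C, D, E}, the whole schema; {A, C} is a candidate key.
These are minimal and exhaustive — every other superkey contains one of them.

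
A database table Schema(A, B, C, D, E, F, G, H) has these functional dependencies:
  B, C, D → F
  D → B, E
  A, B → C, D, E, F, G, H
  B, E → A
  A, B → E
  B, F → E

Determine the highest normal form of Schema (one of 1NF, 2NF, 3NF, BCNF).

Candidate keys: {A, B}, {B, E}, {B, F}, {D}. Prime attributes: {A, B, D, E, F}.
The left-hand side of every FD is a superkey, so BCNF is satisfied.

BCNF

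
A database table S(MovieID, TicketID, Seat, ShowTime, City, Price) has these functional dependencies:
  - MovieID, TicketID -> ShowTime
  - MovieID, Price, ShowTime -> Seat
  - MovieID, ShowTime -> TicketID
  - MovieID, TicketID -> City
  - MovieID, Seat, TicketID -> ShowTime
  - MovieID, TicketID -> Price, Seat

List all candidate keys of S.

{MovieID} never appears on the right of any FD, so every key must include it.
{MovieID, ShowTime}⁺ = {City, MovieID, Price, Seat, ShowTime, TicketID}, which is every attribute, so {MovieID, ShowTime} is a candidate key.
{MovieID, TicketID}⁺ = {City, MovieID, Price, Seat, ShowTime, TicketID}, which is every attribute, so {MovieID, TicketID} is a candidate key.
These are minimal and exhaustive — every other superkey contains one of them.

{MovieID, ShowTime}, {MovieID, TicketID}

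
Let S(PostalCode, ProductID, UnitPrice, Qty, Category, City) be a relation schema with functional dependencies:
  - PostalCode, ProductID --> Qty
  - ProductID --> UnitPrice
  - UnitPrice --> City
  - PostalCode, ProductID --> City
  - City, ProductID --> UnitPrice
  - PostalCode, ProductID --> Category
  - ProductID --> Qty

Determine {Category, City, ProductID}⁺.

{Category, City, ProductID, Qty, UnitPrice}

Start with {Category, City, ProductID}.
ProductID --> UnitPrice applies; add {UnitPrice} → now {Category, City, ProductID, UnitPrice}.
ProductID --> Qty applies; add {Qty} → now {Category, City, ProductID, Qty, UnitPrice}.
No further FD applies.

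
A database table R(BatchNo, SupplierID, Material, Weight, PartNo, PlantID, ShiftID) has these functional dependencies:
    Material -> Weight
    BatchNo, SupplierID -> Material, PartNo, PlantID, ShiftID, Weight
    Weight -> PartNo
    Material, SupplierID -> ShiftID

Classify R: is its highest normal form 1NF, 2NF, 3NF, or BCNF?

2NF

Candidate key: {BatchNo, SupplierID}. Prime attributes: {BatchNo, SupplierID}.
Material -> Weight: {Material}⁺ = {Material, PartNo, Weight}, which is not all of the attributes, so the left side is not a superkey — BCNF is violated.
Material -> Weight determines the non-prime attribute {Weight} from a non-superkey — 3NF is violated.
No proper subset of a key has a non-prime attribute in its closure, so there is no partial dependency; 2NF holds.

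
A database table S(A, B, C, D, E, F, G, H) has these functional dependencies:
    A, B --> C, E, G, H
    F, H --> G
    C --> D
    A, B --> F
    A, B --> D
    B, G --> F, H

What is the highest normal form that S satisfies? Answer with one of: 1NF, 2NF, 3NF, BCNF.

Candidate key: {A, B}. Prime attributes: {A, B}.
F, H --> G breaks BCNF: {F, H}⁺ = {F, G, H}, so {F, H} is not a superkey.
F, H --> G determines the non-prime attribute {G} from a non-superkey — 3NF is violated.
No proper subset of a key has a non-prime attribute in its closure, so there is no partial dependency; 2NF holds.

2NF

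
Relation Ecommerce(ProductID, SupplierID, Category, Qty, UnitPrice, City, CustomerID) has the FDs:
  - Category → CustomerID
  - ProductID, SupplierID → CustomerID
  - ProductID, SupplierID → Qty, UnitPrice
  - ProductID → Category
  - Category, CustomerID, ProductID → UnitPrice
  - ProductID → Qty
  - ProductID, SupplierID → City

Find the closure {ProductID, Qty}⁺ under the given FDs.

{Category, CustomerID, ProductID, Qty, UnitPrice}

Start with {ProductID, Qty}.
ProductID → Category applies; add {Category} → now {Category, ProductID, Qty}.
Category → CustomerID applies; add {CustomerID} → now {Category, CustomerID, ProductID, Qty}.
Category, CustomerID, ProductID → UnitPrice applies; add {UnitPrice} → now {Category, CustomerID, ProductID, Qty, UnitPrice}.
No further FD applies.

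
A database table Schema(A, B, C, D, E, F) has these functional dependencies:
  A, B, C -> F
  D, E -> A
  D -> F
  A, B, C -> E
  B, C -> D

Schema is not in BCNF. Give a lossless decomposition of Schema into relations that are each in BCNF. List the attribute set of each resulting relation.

{A, D, E}; {B, C, D}; {B, C, E}; {D, F}

Candidate keys of the original relation: {A, B, C}, {B, C, E}.
{A, B, C, D, E, F}: {D, E} determines {A, D, E, F} here but is not a superkey — split on D, E -> A, F, giving {A, D, E, F} and {B, C, D, E}.
{A, D, E, F}: {D} determines {D, F} here but is not a superkey — split on D -> F, giving {D, F} and {A, D, E}.
{D, F} is in BCNF.
{A, D, E} is in BCNF.
{B, C, D, E}: {B, C} determines {B, C, D} here but is not a superkey — split on B, C -> D, giving {B, C, D} and {B, C, E}.
{B, C, D} is in BCNF.
{B, C, E} is in BCNF.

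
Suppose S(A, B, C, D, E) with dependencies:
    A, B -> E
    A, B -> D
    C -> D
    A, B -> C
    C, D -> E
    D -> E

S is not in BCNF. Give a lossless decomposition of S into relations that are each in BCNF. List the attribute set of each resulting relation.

{A, B, C}; {C, D}; {D, E}

Candidate key of the original relation: {A, B}.
In {A, B, C, D, E}, {C} is not a superkey ({C}⁺ restricted to this set is {C, D, E}), so split on C -> D, E into {C, D, E} and {A, B, C}.
In {C, D, E}, {D} is not a superkey ({D}⁺ restricted to this set is {D, E}), so split on D -> E into {D, E} and {C, D}.
{D, E} is in BCNF.
{C, D} is in BCNF.
{A, B, C} is in BCNF.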